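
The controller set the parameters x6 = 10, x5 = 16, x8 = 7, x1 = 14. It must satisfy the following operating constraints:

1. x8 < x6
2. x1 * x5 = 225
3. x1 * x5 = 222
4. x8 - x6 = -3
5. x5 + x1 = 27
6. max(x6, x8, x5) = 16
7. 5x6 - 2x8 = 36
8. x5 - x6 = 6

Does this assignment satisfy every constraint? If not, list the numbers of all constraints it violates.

Violated: 2, 3, 5.

1. x8 = 7, x6 = 10; 7 < 10  holds
2. x1 * x5 = 14 * 16 = 224, not 225  fails
3. x1 * x5 = 14 * 16 = 224, not 222  fails
4. x8 - x6 = 7 - 10 = -3  holds
5. x5 + x1 = 16 + 14 = 30, not 27  fails
6. max(10, 7, 16) = 16  holds
7. 5x6 - 2x8 = 5(10) - 2(7) = 36  holds
8. x5 - x6 = 16 - 10 = 6  holds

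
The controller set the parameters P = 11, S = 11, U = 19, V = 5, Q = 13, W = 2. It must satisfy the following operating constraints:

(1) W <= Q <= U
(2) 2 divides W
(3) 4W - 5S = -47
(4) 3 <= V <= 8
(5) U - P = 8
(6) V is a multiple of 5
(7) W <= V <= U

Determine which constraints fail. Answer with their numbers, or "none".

All constraints are satisfied.

(1) values 2 <= 13 <= 19 — holds.
(2) 2 / 2 = 1, so 2 divides 2 — holds.
(3) 4W - 5S = 4(2) - 5(11) = -47 — holds.
(4) V = 5 lies in [3, 8] — holds.
(5) U - P = 19 - 11 = 8 — holds.
(6) 5 / 5 = 1, so 5 divides 5 — holds.
(7) values 2 <= 5 <= 19 — holds.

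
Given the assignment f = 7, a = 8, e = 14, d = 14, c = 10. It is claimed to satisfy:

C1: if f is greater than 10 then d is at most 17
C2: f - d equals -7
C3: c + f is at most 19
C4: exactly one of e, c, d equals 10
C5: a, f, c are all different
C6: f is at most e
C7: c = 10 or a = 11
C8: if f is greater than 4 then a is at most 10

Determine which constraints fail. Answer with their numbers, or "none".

None — every constraint holds.

C1: f = 7, not > 10; antecedent false, conditional vacuously true — OK.
C2: f - d = 7 - 14 = -7 — OK.
C3: c + f = 10 + 7 = 17; 17 ≤ 19 — OK.
C4: e=14, c=10, d=14; 1 of them equals 10 — OK.
C5: values 8, 7, 10 are pairwise distinct — OK.
C6: f = 7, e = 14; 7 ≤ 14 — OK.
C7: c = 10 = 10 (first disjunct) — OK.
C8: f = 7 > 4, so we need a ≤ 10; a = 8 ≤ 10 — OK.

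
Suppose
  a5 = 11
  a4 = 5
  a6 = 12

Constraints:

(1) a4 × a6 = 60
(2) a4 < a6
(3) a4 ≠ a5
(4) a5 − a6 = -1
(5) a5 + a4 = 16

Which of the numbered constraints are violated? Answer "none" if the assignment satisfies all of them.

(1) a4 × a6 = 5 × 12 = 60  OK
(2) a4 = 5, a6 = 12; 5 < 12  OK
(3) a4 = 5, a5 = 11; distinct  OK
(4) a5 − a6 = 11 − 12 = -1  OK
(5) a5 + a4 = 11 + 5 = 16  OK

All constraints are satisfied.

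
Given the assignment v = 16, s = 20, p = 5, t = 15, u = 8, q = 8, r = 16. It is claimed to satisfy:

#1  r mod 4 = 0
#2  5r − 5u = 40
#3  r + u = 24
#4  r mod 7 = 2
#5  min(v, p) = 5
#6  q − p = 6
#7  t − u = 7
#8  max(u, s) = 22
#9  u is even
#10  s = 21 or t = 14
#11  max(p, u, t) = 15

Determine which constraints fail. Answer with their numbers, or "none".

#1 16 mod 4 = 0 — satisfied.
#2 5r − 5u = 5(16) − 5(8) = 40 — satisfied.
#3 r + u = 16 + 8 = 24 — satisfied.
#4 16 mod 7 = 2 — satisfied.
#5 min(16, 5) = 5 — satisfied.
#6 q − p = 8 − 5 = 3, not 6 — violated.
#7 t − u = 15 − 8 = 7 — satisfied.
#8 max(8, 20) = 20, not 22 — violated.
#9 u = 8 is even — satisfied.
#10 s = 20 ≠ 21 and t = 15 ≠ 14; both disjuncts false — violated.
#11 max(5, 8, 15) = 15 — satisfied.

Constraints 6, 8, and 10 do not hold.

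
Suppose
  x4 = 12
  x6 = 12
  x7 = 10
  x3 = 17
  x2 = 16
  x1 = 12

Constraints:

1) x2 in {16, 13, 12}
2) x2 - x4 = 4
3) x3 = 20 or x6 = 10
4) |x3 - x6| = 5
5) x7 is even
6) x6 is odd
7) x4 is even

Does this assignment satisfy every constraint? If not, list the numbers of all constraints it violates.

Constraints 3 and 6 are violated.

1) x2 = 16 is in {16, 13, 12}  yes
2) x2 - x4 = 16 - 12 = 4  yes
3) x3 = 17 ≠ 20 and x6 = 12 ≠ 10; both disjuncts false  no
4) |17 - 12| = 5  yes
5) x7 = 10 is even  yes
6) x6 = 12 is even  no
7) x4 = 12 is even  yes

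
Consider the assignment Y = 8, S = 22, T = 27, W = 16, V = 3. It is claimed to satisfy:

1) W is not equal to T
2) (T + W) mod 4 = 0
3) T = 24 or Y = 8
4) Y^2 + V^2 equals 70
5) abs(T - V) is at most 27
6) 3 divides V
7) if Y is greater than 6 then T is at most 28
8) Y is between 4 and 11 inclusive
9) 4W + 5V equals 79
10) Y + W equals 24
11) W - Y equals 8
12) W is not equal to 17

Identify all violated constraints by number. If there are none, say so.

The assignment fails constraints 2, 4.

1) W = 16, T = 27; distinct  OK
2) T + W = 43; 43 mod 4 = 3, not 0  FAIL
3) T = 27 ≠ 24, but Y = 8 = 8 (second disjunct)  OK
4) Y^2 + V^2 = 8^2 + 3^2 = 64 + 9 = 73, not 70  FAIL
5) abs(27 - 3) = 24; 24 ≤ 27  OK
6) 3 / 3 = 1, so 3 divides 3  OK
7) Y = 8 > 6, so we need T ≤ 28; T = 27 ≤ 28  OK
8) Y = 8 lies in [4, 11]  OK
9) 4W + 5V = 4(16) + 5(3) = 79  OK
10) Y + W = 8 + 16 = 24  OK
11) W - Y = 16 - 8 = 8  OK
12) W = 16, and 16 ≠ 17  OK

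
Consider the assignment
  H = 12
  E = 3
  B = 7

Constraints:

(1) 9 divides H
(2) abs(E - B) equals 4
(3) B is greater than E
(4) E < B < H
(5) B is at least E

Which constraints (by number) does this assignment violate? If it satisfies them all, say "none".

Violated: 1.

(1) 12 = 9*1 + 3, so 9 does not divide 12 — violated.
(2) abs(3 - 7) = 4 — OK.
(3) B = 7, E = 3; 7 > 3 — OK.
(4) values 3 < 7 < 12 — OK.
(5) B = 7, E = 3; 7 ≥ 3 — OK.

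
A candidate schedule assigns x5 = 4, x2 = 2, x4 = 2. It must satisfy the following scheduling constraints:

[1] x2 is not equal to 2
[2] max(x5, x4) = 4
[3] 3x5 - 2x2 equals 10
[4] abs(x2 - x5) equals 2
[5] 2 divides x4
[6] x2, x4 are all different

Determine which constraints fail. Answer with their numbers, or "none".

[1] x2 = 2, but 2 is required to differ — does not hold.
[2] max(4, 2) = 4 — holds.
[3] 3x5 - 2x2 = 3(4) - 2(2) = 8, not 10 — does not hold.
[4] abs(2 - 4) = 2 — holds.
[5] 2 / 2 = 1, so 2 divides 2 — holds.
[6] x2 = x4 = 2, not all different — does not hold.

No — constraints 1, 3, 6 are not satisfied.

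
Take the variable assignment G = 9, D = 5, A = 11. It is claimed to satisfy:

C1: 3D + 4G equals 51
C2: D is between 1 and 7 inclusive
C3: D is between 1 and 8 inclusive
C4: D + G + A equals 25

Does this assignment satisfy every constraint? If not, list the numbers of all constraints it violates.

Yes — all constraints hold.

C1: 3D + 4G = 3(5) + 4(9) = 51 — satisfied.
C2: D = 5 lies in [1, 7] — satisfied.
C3: D = 5 lies in [1, 8] — satisfied.
C4: D + G + A = 5 + 9 + 11 = 25 — satisfied.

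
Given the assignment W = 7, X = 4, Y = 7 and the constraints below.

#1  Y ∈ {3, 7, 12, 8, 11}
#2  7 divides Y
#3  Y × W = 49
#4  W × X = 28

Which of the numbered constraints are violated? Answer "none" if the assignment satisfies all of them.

The assignment satisfies every constraint.

#1 Y = 7 is in {3, 7, 12, 8, 11} — holds.
#2 7 / 7 = 1, so 7 divides 7 — holds.
#3 Y × W = 7 × 7 = 49 — holds.
#4 W × X = 7 × 4 = 28 — holds.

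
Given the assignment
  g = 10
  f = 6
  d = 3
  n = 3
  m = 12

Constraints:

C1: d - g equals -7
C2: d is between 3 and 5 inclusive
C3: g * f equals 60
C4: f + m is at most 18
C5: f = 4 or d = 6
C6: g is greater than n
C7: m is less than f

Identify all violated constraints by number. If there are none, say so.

Constraints 5 and 7 are violated.

C1: d - g = 3 - 10 = -7 — satisfied.
C2: d = 3 lies in [3, 5] — satisfied.
C3: g * f = 10 * 6 = 60 — satisfied.
C4: f + m = 6 + 12 = 18; 18 ≤ 18 — satisfied.
C5: f = 6 ≠ 4 and d = 3 ≠ 6; both disjuncts false — violated.
C6: g = 10, n = 3; 10 > 3 — satisfied.
C7: m = 12, f = 6; 12 ≥ 6 (want <) — violated.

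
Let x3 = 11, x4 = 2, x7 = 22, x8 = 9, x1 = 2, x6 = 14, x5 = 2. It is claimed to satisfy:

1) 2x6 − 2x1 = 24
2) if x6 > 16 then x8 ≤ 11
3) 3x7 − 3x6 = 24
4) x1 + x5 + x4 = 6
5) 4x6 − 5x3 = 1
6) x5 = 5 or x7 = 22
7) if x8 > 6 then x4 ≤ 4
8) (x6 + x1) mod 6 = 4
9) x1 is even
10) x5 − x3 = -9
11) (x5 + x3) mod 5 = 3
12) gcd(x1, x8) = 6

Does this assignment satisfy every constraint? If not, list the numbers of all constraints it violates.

No — constraint 12 is not satisfied.

1) 2x6 − 2x1 = 2(14) − 2(2) = 24 — OK.
2) x6 = 14, not > 16; antecedent false, conditional vacuously true — OK.
3) 3x7 − 3x6 = 3(22) − 3(14) = 24 — OK.
4) x1 + x5 + x4 = 2 + 2 + 2 = 6 — OK.
5) 4x6 − 5x3 = 4(14) − 5(11) = 1 — OK.
6) x5 = 2 ≠ 5, but x7 = 22 = 22 (second disjunct) — OK.
7) x8 = 9 > 6, so we need x4 ≤ 4; x4 = 2 ≤ 4 — OK.
8) x6 + x1 = 16; 16 mod 6 = 4 — OK.
9) x1 = 2 is even — OK.
10) x5 − x3 = 2 − 11 = -9 — OK.
11) x5 + x3 = 13; 13 mod 5 = 3 — OK.
12) gcd(2, 9) = 1, not 6 — violated.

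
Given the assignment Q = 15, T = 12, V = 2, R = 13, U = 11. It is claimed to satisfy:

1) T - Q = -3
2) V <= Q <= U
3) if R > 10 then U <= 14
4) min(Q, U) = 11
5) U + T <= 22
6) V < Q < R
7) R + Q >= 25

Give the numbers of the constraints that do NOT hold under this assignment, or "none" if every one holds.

1) T - Q = 12 - 15 = -3  yes
2) values 2, 15, 11; Q = 15 is not <= U = 11  no
3) R = 13 > 10, so we need U ≤ 14; U = 11 ≤ 14  yes
4) min(15, 11) = 11  yes
5) U + T = 11 + 12 = 23; 23 > 22, bound 22 not met  no
6) values 2, 15, 13; Q = 15 is not < R = 13  no
7) R + Q = 13 + 15 = 28; 28 ≥ 25  yes

Violated: 2, 5, and 6.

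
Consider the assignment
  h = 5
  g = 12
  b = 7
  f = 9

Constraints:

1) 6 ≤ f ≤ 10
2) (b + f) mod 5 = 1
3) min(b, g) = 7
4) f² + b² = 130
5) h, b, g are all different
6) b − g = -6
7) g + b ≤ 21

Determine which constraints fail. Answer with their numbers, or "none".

Violated: 6.

1) f = 9 lies in [6, 10]  ✓
2) b + f = 16; 16 mod 5 = 1  ✓
3) min(7, 12) = 7  ✓
4) f² + b² = 9² + 7² = 81 + 49 = 130  ✓
5) values 5, 7, 12 are pairwise distinct  ✓
6) b − g = 7 − 12 = -5, not -6  ✗
7) g + b = 12 + 7 = 19; 19 ≤ 21  ✓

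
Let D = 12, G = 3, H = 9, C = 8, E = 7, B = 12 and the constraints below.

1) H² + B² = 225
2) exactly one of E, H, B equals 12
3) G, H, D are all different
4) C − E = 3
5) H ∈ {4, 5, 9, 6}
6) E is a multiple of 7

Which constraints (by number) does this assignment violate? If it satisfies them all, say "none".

Constraint 4 does not hold.

1) H² + B² = 9² + 12² = 81 + 144 = 225  ✓
2) E=7, H=9, B=12; 1 of them equals 12  ✓
3) values 3, 9, 12 are pairwise distinct  ✓
4) C − E = 8 − 7 = 1, not 3  ✗
5) H = 9 is in {4, 5, 9, 6}  ✓
6) 7 / 7 = 1, so 7 divides 7  ✓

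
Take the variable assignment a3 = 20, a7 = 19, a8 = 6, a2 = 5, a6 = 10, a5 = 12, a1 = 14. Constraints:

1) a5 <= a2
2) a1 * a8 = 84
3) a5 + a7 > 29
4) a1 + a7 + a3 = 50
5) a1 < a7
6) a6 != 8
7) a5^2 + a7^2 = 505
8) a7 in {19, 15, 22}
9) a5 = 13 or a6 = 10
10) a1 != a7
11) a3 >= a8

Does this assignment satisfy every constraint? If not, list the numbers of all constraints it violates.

Constraints 1, 4 do not hold.

1) a5 = 12, a2 = 5; 12 > 5 (want ≤)  no
2) a1 * a8 = 14 * 6 = 84  yes
3) a5 + a7 = 12 + 19 = 31; 31 > 29  yes
4) a1 + a7 + a3 = 14 + 19 + 20 = 53, not 50  no
5) a1 = 14, a7 = 19; 14 < 19  yes
6) a6 = 10, and 10 ≠ 8  yes
7) a5^2 + a7^2 = 12^2 + 19^2 = 144 + 361 = 505  yes
8) a7 = 19 is in {19, 15, 22}  yes
9) a5 = 12 ≠ 13, but a6 = 10 = 10 (second disjunct)  yes
10) a1 = 14, a7 = 19; distinct  yes
11) a3 = 20, a8 = 6; 20 ≥ 6  yes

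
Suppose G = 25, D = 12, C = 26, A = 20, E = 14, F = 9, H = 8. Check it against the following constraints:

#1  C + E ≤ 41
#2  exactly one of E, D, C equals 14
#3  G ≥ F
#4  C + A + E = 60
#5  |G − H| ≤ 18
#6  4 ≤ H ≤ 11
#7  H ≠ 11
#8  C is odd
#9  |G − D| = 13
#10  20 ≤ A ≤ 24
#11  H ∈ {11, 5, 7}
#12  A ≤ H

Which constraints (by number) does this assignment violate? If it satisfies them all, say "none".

#1 C + E = 26 + 14 = 40; 40 ≤ 41  OK
#2 E=14, D=12, C=26; 1 of them equals 14  OK
#3 G = 25, F = 9; 25 ≥ 9  OK
#4 C + A + E = 26 + 20 + 14 = 60  OK
#5 |25 − 8| = 17; 17 ≤ 18  OK
#6 H = 8 lies in [4, 11]  OK
#7 H = 8, and 8 ≠ 11  OK
#8 C = 26 is even  FAIL
#9 |25 − 12| = 13  OK
#10 A = 20 lies in [20, 24]  OK
#11 H = 8 is not in {11, 5, 7}  FAIL
#12 A = 20, H = 8; 20 > 8 (want ≤)  FAIL

Violated: 8, 11, and 12.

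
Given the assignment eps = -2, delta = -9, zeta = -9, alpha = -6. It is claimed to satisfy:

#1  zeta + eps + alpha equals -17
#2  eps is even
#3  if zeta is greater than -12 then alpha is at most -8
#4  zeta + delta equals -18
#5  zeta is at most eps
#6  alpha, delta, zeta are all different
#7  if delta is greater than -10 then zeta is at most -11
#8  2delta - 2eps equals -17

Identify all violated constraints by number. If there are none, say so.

#1 zeta + eps + alpha = -9 + (-2) + (-6) = -17 — holds.
#2 eps = -2 is even — holds.
#3 zeta = -9 > -12, so we need alpha ≤ -8; but alpha = -6 > -8 — does not hold.
#4 zeta + delta = -9 + (-9) = -18 — holds.
#5 zeta = -9, eps = -2; -9 ≤ -2 — holds.
#6 delta = zeta = -9, not all different — does not hold.
#7 delta = -9 > -10, so we need zeta ≤ -11; but zeta = -9 > -11 — does not hold.
#8 2delta - 2eps = 2(-9) - 2(-2) = -14, not -17 — does not hold.

Constraints 3, 6, 7, and 8 are violated.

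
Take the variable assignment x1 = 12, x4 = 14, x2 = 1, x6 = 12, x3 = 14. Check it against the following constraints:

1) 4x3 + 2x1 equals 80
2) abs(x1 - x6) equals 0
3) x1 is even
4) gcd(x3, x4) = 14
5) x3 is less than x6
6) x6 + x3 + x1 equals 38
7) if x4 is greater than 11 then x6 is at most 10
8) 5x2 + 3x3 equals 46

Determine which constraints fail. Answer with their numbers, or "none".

No — constraints 5, 7, 8 are not satisfied.

1) 4x3 + 2x1 = 4(14) + 2(12) = 80  ✓
2) abs(12 - 12) = 0  ✓
3) x1 = 12 is even  ✓
4) gcd(14, 14) = 14  ✓
5) x3 = 14, x6 = 12; 14 ≥ 12 (want <)  ✗
6) x6 + x3 + x1 = 12 + 14 + 12 = 38  ✓
7) x4 = 14 > 11, so we need x6 ≤ 10; but x6 = 12 > 10  ✗
8) 5x2 + 3x3 = 5(1) + 3(14) = 47, not 46  ✗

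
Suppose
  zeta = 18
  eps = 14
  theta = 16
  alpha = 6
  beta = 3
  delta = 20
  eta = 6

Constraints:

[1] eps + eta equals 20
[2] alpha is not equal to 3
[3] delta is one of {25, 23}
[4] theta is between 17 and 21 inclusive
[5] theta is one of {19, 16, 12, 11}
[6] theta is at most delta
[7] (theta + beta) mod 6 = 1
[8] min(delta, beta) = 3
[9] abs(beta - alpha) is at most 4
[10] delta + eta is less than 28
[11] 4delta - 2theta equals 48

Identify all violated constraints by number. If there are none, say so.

No — constraints 3, 4 are not satisfied.

[1] eps + eta = 14 + 6 = 20 — OK.
[2] alpha = 6, and 6 ≠ 3 — OK.
[3] delta = 20 is not in {25, 23} — violated.
[4] theta = 16 is outside [17, 21] — violated.
[5] theta = 16 is in {19, 16, 12, 11} — OK.
[6] theta = 16, delta = 20; 16 ≤ 20 — OK.
[7] theta + beta = 19; 19 mod 6 = 1 — OK.
[8] min(20, 3) = 3 — OK.
[9] abs(3 - 6) = 3; 3 ≤ 4 — OK.
[10] delta + eta = 20 + 6 = 26; 26 < 28 — OK.
[11] 4delta - 2theta = 4(20) - 2(16) = 48 — OK.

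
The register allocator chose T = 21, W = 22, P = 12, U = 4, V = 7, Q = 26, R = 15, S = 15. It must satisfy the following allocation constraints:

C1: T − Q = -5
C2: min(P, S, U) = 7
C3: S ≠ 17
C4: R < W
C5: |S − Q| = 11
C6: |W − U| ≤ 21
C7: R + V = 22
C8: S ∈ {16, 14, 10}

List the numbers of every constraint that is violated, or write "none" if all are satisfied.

C1: T − Q = 21 − 26 = -5 — holds.
C2: min(12, 15, 4) = 4, not 7 — does not hold.
C3: S = 15, and 15 ≠ 17 — holds.
C4: R = 15, W = 22; 15 < 22 — holds.
C5: |15 − 26| = 11 — holds.
C6: |22 − 4| = 18; 18 ≤ 21 — holds.
C7: R + V = 15 + 7 = 22 — holds.
C8: S = 15 is not in {16, 14, 10} — does not hold.

Violated: 2, 8.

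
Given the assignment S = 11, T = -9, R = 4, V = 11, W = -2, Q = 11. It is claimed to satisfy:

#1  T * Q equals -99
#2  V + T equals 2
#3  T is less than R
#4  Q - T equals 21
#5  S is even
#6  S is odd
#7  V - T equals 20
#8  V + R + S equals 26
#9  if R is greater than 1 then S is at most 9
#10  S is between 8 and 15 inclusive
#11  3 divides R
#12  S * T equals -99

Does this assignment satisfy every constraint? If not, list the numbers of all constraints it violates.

The assignment fails constraints 4, 5, 9, and 11.

#1 T * Q = -9 * 11 = -99 — satisfied.
#2 V + T = 11 + (-9) = 2 — satisfied.
#3 T = -9, R = 4; -9 < 4 — satisfied.
#4 Q - T = 11 - (-9) = 20, not 21 — violated.
#5 S = 11 is odd — violated.
#6 S = 11 is odd — satisfied.
#7 V - T = 11 - (-9) = 20 — satisfied.
#8 V + R + S = 11 + 4 + 11 = 26 — satisfied.
#9 R = 4 > 1, so we need S ≤ 9; but S = 11 > 9 — violated.
#10 S = 11 lies in [8, 15] — satisfied.
#11 4 = 3*1 + 1, so 3 does not divide 4 — violated.
#12 S * T = 11 * (-9) = -99 — satisfied.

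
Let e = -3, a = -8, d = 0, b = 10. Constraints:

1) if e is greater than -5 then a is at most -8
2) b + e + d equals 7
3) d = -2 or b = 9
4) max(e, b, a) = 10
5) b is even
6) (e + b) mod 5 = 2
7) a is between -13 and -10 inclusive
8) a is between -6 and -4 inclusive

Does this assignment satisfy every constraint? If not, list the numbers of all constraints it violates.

1) e = -3 > -5, so we need a ≤ -8; a = -8 ≤ -8 — satisfied.
2) b + e + d = 10 + (-3) + 0 = 7 — satisfied.
3) d = 0 ≠ -2 and b = 10 ≠ 9; both disjuncts false — violated.
4) max(-3, 10, -8) = 10 — satisfied.
5) b = 10 is even — satisfied.
6) e + b = 7; 7 mod 5 = 2 — satisfied.
7) a = -8 is outside [-13, -10] — violated.
8) a = -8 is outside [-6, -4] — violated.

Violated: 3, 7, 8.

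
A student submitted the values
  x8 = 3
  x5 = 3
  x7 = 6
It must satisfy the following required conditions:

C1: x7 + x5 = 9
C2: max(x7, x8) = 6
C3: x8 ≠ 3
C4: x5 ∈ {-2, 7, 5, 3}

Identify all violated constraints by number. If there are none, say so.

Constraint 3 does not hold.

C1: x7 + x5 = 6 + 3 = 9 — OK.
C2: max(6, 3) = 6 — OK.
C3: x8 = 3, but 3 is required to differ — violated.
C4: x5 = 3 is in {-2, 7, 5, 3} — OK.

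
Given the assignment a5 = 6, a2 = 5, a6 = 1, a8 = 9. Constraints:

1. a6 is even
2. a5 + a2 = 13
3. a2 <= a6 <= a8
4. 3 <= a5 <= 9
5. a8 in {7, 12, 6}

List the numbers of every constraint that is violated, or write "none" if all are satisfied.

Constraints 1, 2, 3, and 5 do not hold.

1. a6 = 1 is odd — violated.
2. a5 + a2 = 6 + 5 = 11, not 13 — violated.
3. values 5, 1, 9; a2 = 5 is not <= a6 = 1 — violated.
4. a5 = 6 lies in [3, 9] — satisfied.
5. a8 = 9 is not in {7, 12, 6} — violated.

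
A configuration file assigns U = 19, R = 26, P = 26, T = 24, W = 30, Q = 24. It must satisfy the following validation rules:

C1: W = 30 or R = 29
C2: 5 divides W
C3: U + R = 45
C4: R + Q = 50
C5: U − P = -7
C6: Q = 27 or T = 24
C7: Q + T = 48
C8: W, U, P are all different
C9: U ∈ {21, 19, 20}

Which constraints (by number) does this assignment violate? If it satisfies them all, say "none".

C1: W = 30 = 30 (first disjunct) — holds.
C2: 30 / 5 = 6, so 5 divides 30 — holds.
C3: U + R = 19 + 26 = 45 — holds.
C4: R + Q = 26 + 24 = 50 — holds.
C5: U − P = 19 − 26 = -7 — holds.
C6: Q = 24 ≠ 27, but T = 24 = 24 (second disjunct) — holds.
C7: Q + T = 24 + 24 = 48 — holds.
C8: values 30, 19, 26 are pairwise distinct — holds.
C9: U = 19 is in {21, 19, 20} — holds.

All constraints are satisfied.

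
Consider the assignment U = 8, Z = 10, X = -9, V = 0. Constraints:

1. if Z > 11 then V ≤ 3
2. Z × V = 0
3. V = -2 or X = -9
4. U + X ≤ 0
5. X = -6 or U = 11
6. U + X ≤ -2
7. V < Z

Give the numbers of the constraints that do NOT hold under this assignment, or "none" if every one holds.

1. Z = 10, not > 11; antecedent false, conditional vacuously true  true
2. Z × V = 10 × 0 = 0  true
3. V = 0 ≠ -2, but X = -9 = -9 (second disjunct)  true
4. U + X = 8 + (-9) = -1; -1 ≤ 0  true
5. X = -9 ≠ -6 and U = 8 ≠ 11; both disjuncts false  false
6. U + X = 8 + (-9) = -1; -1 > -2, bound -2 not met  false
7. V = 0, Z = 10; 0 < 10  true

No — constraints 5 and 6 are not satisfied.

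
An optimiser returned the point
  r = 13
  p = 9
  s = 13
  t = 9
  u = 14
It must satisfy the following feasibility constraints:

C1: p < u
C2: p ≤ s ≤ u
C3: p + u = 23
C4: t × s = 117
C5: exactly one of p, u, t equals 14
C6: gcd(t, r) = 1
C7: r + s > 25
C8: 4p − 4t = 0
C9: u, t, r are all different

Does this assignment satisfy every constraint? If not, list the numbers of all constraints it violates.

C1: p = 9, u = 14; 9 < 14  yes
C2: values 9 ≤ 13 ≤ 14  yes
C3: p + u = 9 + 14 = 23  yes
C4: t × s = 9 × 13 = 117  yes
C5: p=9, u=14, t=9; 1 of them equals 14  yes
C6: gcd(9, 13) = 1  yes
C7: r + s = 13 + 13 = 26; 26 > 25  yes
C8: 4p − 4t = 4(9) − 4(9) = 0  yes
C9: values 14, 9, 13 are pairwise distinct  yes

All constraints are satisfied.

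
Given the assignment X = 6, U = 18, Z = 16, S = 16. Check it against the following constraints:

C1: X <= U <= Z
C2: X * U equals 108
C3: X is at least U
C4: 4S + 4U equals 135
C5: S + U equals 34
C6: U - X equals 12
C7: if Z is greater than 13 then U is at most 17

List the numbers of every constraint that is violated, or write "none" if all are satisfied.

C1: values 6, 18, 16; U = 18 is not <= Z = 16  no
C2: X * U = 6 * 18 = 108  yes
C3: X = 6, U = 18; 6 < 18 (want ≥)  no
C4: 4S + 4U = 4(16) + 4(18) = 136, not 135  no
C5: S + U = 16 + 18 = 34  yes
C6: U - X = 18 - 6 = 12  yes
C7: Z = 16 > 13, so we need U ≤ 17; but U = 18 > 17  no

Constraints 1, 3, 4, and 7 do not hold.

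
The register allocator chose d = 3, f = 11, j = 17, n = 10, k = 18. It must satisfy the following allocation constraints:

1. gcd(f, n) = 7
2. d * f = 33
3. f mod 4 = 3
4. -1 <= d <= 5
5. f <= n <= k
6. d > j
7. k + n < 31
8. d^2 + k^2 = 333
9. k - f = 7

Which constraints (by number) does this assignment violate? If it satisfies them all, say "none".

Violated: 1, 5, 6.

1. gcd(11, 10) = 1, not 7  ✗
2. d * f = 3 * 11 = 33  ✓
3. 11 mod 4 = 3  ✓
4. d = 3 lies in [-1, 5]  ✓
5. values 11, 10, 18; f = 11 is not <= n = 10  ✗
6. d = 3, j = 17; 3 ≤ 17 (want >)  ✗
7. k + n = 18 + 10 = 28; 28 < 31  ✓
8. d^2 + k^2 = 3^2 + 18^2 = 9 + 324 = 333  ✓
9. k - f = 18 - 11 = 7  ✓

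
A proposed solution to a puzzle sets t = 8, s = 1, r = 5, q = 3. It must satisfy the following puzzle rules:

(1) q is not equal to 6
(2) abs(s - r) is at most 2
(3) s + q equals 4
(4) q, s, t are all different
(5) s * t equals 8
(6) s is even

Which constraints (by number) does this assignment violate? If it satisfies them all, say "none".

Violated: 2 and 6.

(1) q = 3, and 3 ≠ 6 — OK.
(2) abs(1 - 5) = 4; 4 > 2, exceeds bound 2 — violated.
(3) s + q = 1 + 3 = 4 — OK.
(4) values 3, 1, 8 are pairwise distinct — OK.
(5) s * t = 1 * 8 = 8 — OK.
(6) s = 1 is odd — violated.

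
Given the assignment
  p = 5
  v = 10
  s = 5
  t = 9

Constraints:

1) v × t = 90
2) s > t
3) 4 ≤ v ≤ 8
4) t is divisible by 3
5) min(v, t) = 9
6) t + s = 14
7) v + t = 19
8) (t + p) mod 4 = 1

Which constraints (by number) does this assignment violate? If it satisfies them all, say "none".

1) v × t = 10 × 9 = 90  ✔
2) s = 5, t = 9; 5 ≤ 9 (want >)  ✘
3) v = 10 is outside [4, 8]  ✘
4) 9 / 3 = 3, so 3 divides 9  ✔
5) min(10, 9) = 9  ✔
6) t + s = 9 + 5 = 14  ✔
7) v + t = 10 + 9 = 19  ✔
8) t + p = 14; 14 mod 4 = 2, not 1  ✘

The assignment fails constraints 2, 3, and 8.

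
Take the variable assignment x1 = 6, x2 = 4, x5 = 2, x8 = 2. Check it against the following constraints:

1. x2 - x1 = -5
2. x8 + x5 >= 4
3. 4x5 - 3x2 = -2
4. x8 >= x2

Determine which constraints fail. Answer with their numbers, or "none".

Constraints 1, 3, and 4 do not hold.

1. x2 - x1 = 4 - 6 = -2, not -5  fails
2. x8 + x5 = 2 + 2 = 4; 4 ≥ 4  holds
3. 4x5 - 3x2 = 4(2) - 3(4) = -4, not -2  fails
4. x8 = 2, x2 = 4; 2 < 4 (want ≥)  fails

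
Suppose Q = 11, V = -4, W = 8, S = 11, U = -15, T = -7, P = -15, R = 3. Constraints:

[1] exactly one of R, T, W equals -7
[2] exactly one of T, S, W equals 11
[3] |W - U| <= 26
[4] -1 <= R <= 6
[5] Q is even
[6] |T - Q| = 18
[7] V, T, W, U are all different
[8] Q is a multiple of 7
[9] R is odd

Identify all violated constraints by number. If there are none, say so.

No — constraints 5, 8 are not satisfied.

[1] R=3, T=-7, W=8; 1 of them equals -7  OK
[2] T=-7, S=11, W=8; 1 of them equals 11  OK
[3] |8 - (-15)| = 23; 23 ≤ 26  OK
[4] R = 3 lies in [-1, 6]  OK
[5] Q = 11 is odd  FAIL
[6] |-7 - 11| = 18  OK
[7] values -4, -7, 8, -15 are pairwise distinct  OK
[8] 11 = 7*1 + 4, so 7 does not divide 11  FAIL
[9] R = 3 is odd  OK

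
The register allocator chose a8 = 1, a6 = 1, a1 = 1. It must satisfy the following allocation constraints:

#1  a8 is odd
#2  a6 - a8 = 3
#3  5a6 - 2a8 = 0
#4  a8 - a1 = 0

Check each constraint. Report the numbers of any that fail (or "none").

#1 a8 = 1 is odd  OK
#2 a6 - a8 = 1 - 1 = 0, not 3  FAIL
#3 5a6 - 2a8 = 5(1) - 2(1) = 3, not 0  FAIL
#4 a8 - a1 = 1 - 1 = 0  OK

Constraints 2 and 3 are violated.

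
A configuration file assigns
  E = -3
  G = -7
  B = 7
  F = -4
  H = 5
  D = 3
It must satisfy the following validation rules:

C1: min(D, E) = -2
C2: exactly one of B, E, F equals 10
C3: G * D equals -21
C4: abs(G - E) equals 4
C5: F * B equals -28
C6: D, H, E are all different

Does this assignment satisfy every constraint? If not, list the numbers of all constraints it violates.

Constraints 1, 2 do not hold.

C1: min(3, -3) = -3, not -2  ✗
C2: B=7, E=-3, F=-4; 0 of them equal 10, not exactly one  ✗
C3: G * D = -7 * 3 = -21  ✓
C4: abs(-7 - (-3)) = 4  ✓
C5: F * B = -4 * 7 = -28  ✓
C6: values 3, 5, -3 are pairwise distinct  ✓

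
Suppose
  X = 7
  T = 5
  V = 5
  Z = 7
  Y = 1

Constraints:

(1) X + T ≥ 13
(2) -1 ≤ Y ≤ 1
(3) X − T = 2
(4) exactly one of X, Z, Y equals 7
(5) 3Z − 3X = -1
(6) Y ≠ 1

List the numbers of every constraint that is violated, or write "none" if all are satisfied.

(1) X + T = 7 + 5 = 12; 12 < 13, bound 13 not met — does not hold.
(2) Y = 1 lies in [-1, 1] — holds.
(3) X − T = 7 − 5 = 2 — holds.
(4) X=7, Z=7, Y=1; 2 of them equal 7, not exactly one — does not hold.
(5) 3Z − 3X = 3(7) − 3(7) = 0, not -1 — does not hold.
(6) Y = 1, but 1 is required to differ — does not hold.

No — constraints 1, 4, 5, and 6 are not satisfied.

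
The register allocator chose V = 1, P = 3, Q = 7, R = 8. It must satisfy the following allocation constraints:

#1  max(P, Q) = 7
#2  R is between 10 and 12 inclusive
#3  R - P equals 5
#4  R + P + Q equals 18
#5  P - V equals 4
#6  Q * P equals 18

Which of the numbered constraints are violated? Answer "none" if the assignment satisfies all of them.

#1 max(3, 7) = 7 — OK.
#2 R = 8 is outside [10, 12] — violated.
#3 R - P = 8 - 3 = 5 — OK.
#4 R + P + Q = 8 + 3 + 7 = 18 — OK.
#5 P - V = 3 - 1 = 2, not 4 — violated.
#6 Q * P = 7 * 3 = 21, not 18 — violated.

No — constraints 2, 5, and 6 are not satisfied.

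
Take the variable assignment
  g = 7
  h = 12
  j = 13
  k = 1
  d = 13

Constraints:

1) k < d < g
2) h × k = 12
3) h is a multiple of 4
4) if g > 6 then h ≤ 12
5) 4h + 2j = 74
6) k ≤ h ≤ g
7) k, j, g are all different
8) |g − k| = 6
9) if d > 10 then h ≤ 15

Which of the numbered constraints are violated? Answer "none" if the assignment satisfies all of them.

Constraints 1 and 6 do not hold.

1) values 1, 13, 7; d = 13 is not < g = 7  fails
2) h × k = 12 × 1 = 12  holds
3) 12 / 4 = 3, so 4 divides 12  holds
4) g = 7 > 6, so we need h ≤ 12; h = 12 ≤ 12  holds
5) 4h + 2j = 4(12) + 2(13) = 74  holds
6) values 1, 12, 7; h = 12 is not ≤ g = 7  fails
7) values 1, 13, 7 are pairwise distinct  holds
8) |7 − 1| = 6  holds
9) d = 13 > 10, so we need h ≤ 15; h = 12 ≤ 15  holds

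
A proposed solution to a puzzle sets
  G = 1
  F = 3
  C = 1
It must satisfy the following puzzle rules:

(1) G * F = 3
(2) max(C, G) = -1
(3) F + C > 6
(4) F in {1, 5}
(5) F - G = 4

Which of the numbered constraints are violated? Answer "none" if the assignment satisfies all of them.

(1) G * F = 1 * 3 = 3  ✔
(2) max(1, 1) = 1, not -1  ✘
(3) F + C = 3 + 1 = 4; 4 ≤ 6, bound 6 not met  ✘
(4) F = 3 is not in {1, 5}  ✘
(5) F - G = 3 - 1 = 2, not 4  ✘

Constraints 2, 3, 4, 5 do not hold.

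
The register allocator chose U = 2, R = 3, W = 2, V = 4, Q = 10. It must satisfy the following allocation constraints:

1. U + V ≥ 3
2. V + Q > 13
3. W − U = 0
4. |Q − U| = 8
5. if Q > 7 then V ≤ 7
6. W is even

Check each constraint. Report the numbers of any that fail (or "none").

Yes — all constraints hold.

1. U + V = 2 + 4 = 6; 6 ≥ 3  true
2. V + Q = 4 + 10 = 14; 14 > 13  true
3. W − U = 2 − 2 = 0  true
4. |10 − 2| = 8  true
5. Q = 10 > 7, so we need V ≤ 7; V = 4 ≤ 7  true
6. W = 2 is even  true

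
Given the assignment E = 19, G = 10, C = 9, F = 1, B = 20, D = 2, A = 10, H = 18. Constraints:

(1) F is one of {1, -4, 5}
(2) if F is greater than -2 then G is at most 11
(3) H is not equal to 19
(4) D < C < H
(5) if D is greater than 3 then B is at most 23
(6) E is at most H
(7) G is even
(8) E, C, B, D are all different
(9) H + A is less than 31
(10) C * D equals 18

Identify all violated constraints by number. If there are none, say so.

(1) F = 1 is in {1, -4, 5} — OK.
(2) F = 1 > -2, so we need G ≤ 11; G = 10 ≤ 11 — OK.
(3) H = 18, and 18 ≠ 19 — OK.
(4) values 2 < 9 < 18 — OK.
(5) D = 2, not > 3; antecedent false, conditional vacuously true — OK.
(6) E = 19, H = 18; 19 > 18 (want ≤) — violated.
(7) G = 10 is even — OK.
(8) values 19, 9, 20, 2 are pairwise distinct — OK.
(9) H + A = 18 + 10 = 28; 28 < 31 — OK.
(10) C * D = 9 * 2 = 18 — OK.

Constraint 6 does not hold.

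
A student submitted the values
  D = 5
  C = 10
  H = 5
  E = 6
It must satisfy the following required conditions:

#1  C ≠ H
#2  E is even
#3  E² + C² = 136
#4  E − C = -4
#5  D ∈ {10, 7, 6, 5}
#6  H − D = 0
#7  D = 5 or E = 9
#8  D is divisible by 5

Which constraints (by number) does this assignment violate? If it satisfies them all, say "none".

No violations.

#1 C = 10, H = 5; distinct — OK.
#2 E = 6 is even — OK.
#3 E² + C² = 6² + 10² = 36 + 100 = 136 — OK.
#4 E − C = 6 − 10 = -4 — OK.
#5 D = 5 is in {10, 7, 6, 5} — OK.
#6 H − D = 5 − 5 = 0 — OK.
#7 D = 5 = 5 (first disjunct) — OK.
#8 5 / 5 = 1, so 5 divides 5 — OK.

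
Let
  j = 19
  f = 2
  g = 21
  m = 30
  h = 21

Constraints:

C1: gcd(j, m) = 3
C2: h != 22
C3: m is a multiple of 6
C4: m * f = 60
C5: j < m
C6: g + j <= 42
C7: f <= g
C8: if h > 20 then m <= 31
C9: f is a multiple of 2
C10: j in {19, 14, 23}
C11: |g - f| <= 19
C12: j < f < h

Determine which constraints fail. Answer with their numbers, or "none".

C1: gcd(19, 30) = 1, not 3 — does not hold.
C2: h = 21, and 21 ≠ 22 — holds.
C3: 30 / 6 = 5, so 6 divides 30 — holds.
C4: m * f = 30 * 2 = 60 — holds.
C5: j = 19, m = 30; 19 < 30 — holds.
C6: g + j = 21 + 19 = 40; 40 ≤ 42 — holds.
C7: f = 2, g = 21; 2 ≤ 21 — holds.
C8: h = 21 > 20, so we need m ≤ 31; m = 30 ≤ 31 — holds.
C9: 2 / 2 = 1, so 2 divides 2 — holds.
C10: j = 19 is in {19, 14, 23} — holds.
C11: |21 - 2| = 19; 19 ≤ 19 — holds.
C12: values 19, 2, 21; j = 19 is not < f = 2 — does not hold.

Violated: 1, 12.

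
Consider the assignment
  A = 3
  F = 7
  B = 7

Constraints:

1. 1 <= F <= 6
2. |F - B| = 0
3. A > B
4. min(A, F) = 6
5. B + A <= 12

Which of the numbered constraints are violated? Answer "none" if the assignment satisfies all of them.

Constraints 1, 3, and 4 are violated.

1. F = 7 is outside [1, 6] — violated.
2. |7 - 7| = 0 — satisfied.
3. A = 3, B = 7; 3 ≤ 7 (want >) — violated.
4. min(3, 7) = 3, not 6 — violated.
5. B + A = 7 + 3 = 10; 10 ≤ 12 — satisfied.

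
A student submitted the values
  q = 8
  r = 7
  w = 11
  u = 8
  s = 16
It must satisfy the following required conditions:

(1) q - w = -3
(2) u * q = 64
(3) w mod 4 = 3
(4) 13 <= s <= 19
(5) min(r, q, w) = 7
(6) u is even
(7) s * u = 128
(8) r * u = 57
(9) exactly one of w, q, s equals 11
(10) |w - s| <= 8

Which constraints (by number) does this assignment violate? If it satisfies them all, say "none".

(1) q - w = 8 - 11 = -3  true
(2) u * q = 8 * 8 = 64  true
(3) 11 mod 4 = 3  true
(4) s = 16 lies in [13, 19]  true
(5) min(7, 8, 11) = 7  true
(6) u = 8 is even  true
(7) s * u = 16 * 8 = 128  true
(8) r * u = 7 * 8 = 56, not 57  false
(9) w=11, q=8, s=16; 1 of them equals 11  true
(10) |11 - 16| = 5; 5 ≤ 8  true

No — constraint 8 is not satisfied.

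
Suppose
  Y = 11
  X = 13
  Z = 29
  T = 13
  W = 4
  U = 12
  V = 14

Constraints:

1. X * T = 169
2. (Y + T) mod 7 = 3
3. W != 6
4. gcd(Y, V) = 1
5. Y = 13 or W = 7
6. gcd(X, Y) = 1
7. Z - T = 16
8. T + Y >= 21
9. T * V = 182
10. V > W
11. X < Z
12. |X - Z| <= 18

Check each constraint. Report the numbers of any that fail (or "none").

1. X * T = 13 * 13 = 169  yes
2. Y + T = 24; 24 mod 7 = 3  yes
3. W = 4, and 4 ≠ 6  yes
4. gcd(11, 14) = 1  yes
5. Y = 11 ≠ 13 and W = 4 ≠ 7; both disjuncts false  no
6. gcd(13, 11) = 1  yes
7. Z - T = 29 - 13 = 16  yes
8. T + Y = 13 + 11 = 24; 24 ≥ 21  yes
9. T * V = 13 * 14 = 182  yes
10. V = 14, W = 4; 14 > 4  yes
11. X = 13, Z = 29; 13 < 29  yes
12. |13 - 29| = 16; 16 ≤ 18  yes

Constraint 5 does not hold.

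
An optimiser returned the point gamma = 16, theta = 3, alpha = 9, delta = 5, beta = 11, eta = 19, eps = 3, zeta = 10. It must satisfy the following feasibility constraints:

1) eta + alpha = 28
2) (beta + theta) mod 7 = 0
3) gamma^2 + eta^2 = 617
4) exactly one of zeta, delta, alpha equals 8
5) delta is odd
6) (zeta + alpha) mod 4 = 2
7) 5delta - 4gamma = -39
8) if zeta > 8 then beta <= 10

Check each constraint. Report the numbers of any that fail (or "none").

1) eta + alpha = 19 + 9 = 28 — satisfied.
2) beta + theta = 14; 14 mod 7 = 0 — satisfied.
3) gamma^2 + eta^2 = 16^2 + 19^2 = 256 + 361 = 617 — satisfied.
4) zeta=10, delta=5, alpha=9; 0 of them equal 8, not exactly one — violated.
5) delta = 5 is odd — satisfied.
6) zeta + alpha = 19; 19 mod 4 = 3, not 2 — violated.
7) 5delta - 4gamma = 5(5) - 4(16) = -39 — satisfied.
8) zeta = 10 > 8, so we need beta ≤ 10; but beta = 11 > 10 — violated.

Violated: 4, 6, 8.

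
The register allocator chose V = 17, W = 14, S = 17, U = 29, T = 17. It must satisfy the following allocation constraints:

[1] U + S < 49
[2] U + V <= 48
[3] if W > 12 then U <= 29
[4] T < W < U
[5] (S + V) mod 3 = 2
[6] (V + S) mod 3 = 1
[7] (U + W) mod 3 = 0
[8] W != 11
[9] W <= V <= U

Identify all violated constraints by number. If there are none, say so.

[1] U + S = 29 + 17 = 46; 46 < 49  true
[2] U + V = 29 + 17 = 46; 46 ≤ 48  true
[3] W = 14 > 12, so we need U ≤ 29; U = 29 ≤ 29  true
[4] values 17, 14, 29; T = 17 is not < W = 14  false
[5] S + V = 34; 34 mod 3 = 1, not 2  false
[6] V + S = 34; 34 mod 3 = 1  true
[7] U + W = 43; 43 mod 3 = 1, not 0  false
[8] W = 14, and 14 ≠ 11  true
[9] values 14 <= 17 <= 29  true

Violated: 4, 5, and 7.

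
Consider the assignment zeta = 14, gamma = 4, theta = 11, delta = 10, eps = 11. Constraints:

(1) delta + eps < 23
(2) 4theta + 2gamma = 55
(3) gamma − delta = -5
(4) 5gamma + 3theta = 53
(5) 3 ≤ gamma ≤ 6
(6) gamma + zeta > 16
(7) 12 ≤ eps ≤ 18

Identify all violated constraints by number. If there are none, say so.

(1) delta + eps = 10 + 11 = 21; 21 < 23  ✓
(2) 4theta + 2gamma = 4(11) + 2(4) = 52, not 55  ✗
(3) gamma − delta = 4 − 10 = -6, not -5  ✗
(4) 5gamma + 3theta = 5(4) + 3(11) = 53  ✓
(5) gamma = 4 lies in [3, 6]  ✓
(6) gamma + zeta = 4 + 14 = 18; 18 > 16  ✓
(7) eps = 11 is outside [12, 18]  ✗

Constraints 2, 3, and 7 are violated.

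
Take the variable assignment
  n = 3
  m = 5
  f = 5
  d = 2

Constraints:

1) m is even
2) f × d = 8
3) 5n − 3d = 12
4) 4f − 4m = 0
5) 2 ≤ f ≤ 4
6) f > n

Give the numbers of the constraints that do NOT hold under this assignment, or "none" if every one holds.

1) m = 5 is odd  FAIL
2) f × d = 5 × 2 = 10, not 8  FAIL
3) 5n − 3d = 5(3) − 3(2) = 9, not 12  FAIL
4) 4f − 4m = 4(5) − 4(5) = 0  OK
5) f = 5 is outside [2, 4]  FAIL
6) f = 5, n = 3; 5 > 3  OK

Constraints 1, 2, 3, and 5 are violated.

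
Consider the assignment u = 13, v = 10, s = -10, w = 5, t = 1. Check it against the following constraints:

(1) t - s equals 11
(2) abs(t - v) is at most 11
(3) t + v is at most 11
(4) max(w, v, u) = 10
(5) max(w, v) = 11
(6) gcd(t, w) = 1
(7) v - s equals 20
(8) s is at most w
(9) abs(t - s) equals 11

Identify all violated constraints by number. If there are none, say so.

(1) t - s = 1 - (-10) = 11 — OK.
(2) abs(1 - 10) = 9; 9 ≤ 11 — OK.
(3) t + v = 1 + 10 = 11; 11 ≤ 11 — OK.
(4) max(5, 10, 13) = 13, not 10 — violated.
(5) max(5, 10) = 10, not 11 — violated.
(6) gcd(1, 5) = 1 — OK.
(7) v - s = 10 - (-10) = 20 — OK.
(8) s = -10, w = 5; -10 ≤ 5 — OK.
(9) abs(1 - (-10)) = 11 — OK.

Constraints 4 and 5 are violated.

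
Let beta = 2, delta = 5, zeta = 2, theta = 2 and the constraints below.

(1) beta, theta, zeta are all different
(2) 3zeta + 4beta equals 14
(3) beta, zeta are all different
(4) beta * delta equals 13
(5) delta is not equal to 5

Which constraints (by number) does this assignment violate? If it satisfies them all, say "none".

(1) beta = theta = 2, not all different  no
(2) 3zeta + 4beta = 3(2) + 4(2) = 14  yes
(3) beta = zeta = 2, not all different  no
(4) beta * delta = 2 * 5 = 10, not 13  no
(5) delta = 5, but 5 is required to differ  no

Constraints 1, 3, 4, 5 are violated.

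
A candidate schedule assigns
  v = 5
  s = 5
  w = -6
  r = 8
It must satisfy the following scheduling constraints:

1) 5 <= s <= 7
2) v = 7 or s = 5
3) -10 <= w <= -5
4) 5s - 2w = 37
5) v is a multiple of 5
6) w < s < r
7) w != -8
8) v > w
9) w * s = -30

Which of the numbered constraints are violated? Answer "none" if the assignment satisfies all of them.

1) s = 5 lies in [5, 7]  holds
2) v = 5 ≠ 7, but s = 5 = 5 (second disjunct)  holds
3) w = -6 lies in [-10, -5]  holds
4) 5s - 2w = 5(5) - 2(-6) = 37  holds
5) 5 / 5 = 1, so 5 divides 5  holds
6) values -6 < 5 < 8  holds
7) w = -6, and -6 ≠ -8  holds
8) v = 5, w = -6; 5 > -6  holds
9) w * s = -6 * 5 = -30  holds

No violations.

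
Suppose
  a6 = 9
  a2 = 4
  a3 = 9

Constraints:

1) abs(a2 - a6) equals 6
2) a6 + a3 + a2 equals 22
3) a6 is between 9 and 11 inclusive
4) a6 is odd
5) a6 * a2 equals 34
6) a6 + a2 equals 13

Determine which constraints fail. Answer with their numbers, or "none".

Constraints 1 and 5 are violated.

1) abs(4 - 9) = 5, not 6  false
2) a6 + a3 + a2 = 9 + 9 + 4 = 22  true
3) a6 = 9 lies in [9, 11]  true
4) a6 = 9 is odd  true
5) a6 * a2 = 9 * 4 = 36, not 34  false
6) a6 + a2 = 9 + 4 = 13  true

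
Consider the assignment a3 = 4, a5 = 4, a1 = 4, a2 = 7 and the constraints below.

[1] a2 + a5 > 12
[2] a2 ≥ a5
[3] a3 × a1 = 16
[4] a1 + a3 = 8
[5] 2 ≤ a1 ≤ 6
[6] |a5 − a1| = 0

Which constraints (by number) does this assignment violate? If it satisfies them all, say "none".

No — constraint 1 is not satisfied.

[1] a2 + a5 = 7 + 4 = 11; 11 ≤ 12, bound 12 not met — violated.
[2] a2 = 7, a5 = 4; 7 ≥ 4 — OK.
[3] a3 × a1 = 4 × 4 = 16 — OK.
[4] a1 + a3 = 4 + 4 = 8 — OK.
[5] a1 = 4 lies in [2, 6] — OK.
[6] |4 − 4| = 0 — OK.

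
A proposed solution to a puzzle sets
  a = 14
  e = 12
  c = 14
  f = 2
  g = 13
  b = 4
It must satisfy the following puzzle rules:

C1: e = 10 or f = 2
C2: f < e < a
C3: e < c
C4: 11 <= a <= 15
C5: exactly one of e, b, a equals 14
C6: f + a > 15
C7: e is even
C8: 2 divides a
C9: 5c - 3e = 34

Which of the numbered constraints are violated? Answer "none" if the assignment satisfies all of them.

None — every constraint holds.

C1: e = 12 ≠ 10, but f = 2 = 2 (second disjunct)  OK
C2: values 2 < 12 < 14  OK
C3: e = 12, c = 14; 12 < 14  OK
C4: a = 14 lies in [11, 15]  OK
C5: e=12, b=4, a=14; 1 of them equals 14  OK
C6: f + a = 2 + 14 = 16; 16 > 15  OK
C7: e = 12 is even  OK
C8: 14 / 2 = 7, so 2 divides 14  OK
C9: 5c - 3e = 5(14) - 3(12) = 34  OK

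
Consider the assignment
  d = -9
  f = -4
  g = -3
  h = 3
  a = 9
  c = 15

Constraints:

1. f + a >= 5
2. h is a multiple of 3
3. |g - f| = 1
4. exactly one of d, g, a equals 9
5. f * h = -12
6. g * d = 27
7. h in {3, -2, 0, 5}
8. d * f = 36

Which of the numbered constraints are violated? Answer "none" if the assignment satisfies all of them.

The assignment satisfies every constraint.

1. f + a = -4 + 9 = 5; 5 ≥ 5  yes
2. 3 / 3 = 1, so 3 divides 3  yes
3. |-3 - (-4)| = 1  yes
4. d=-9, g=-3, a=9; 1 of them equals 9  yes
5. f * h = -4 * 3 = -12  yes
6. g * d = -3 * (-9) = 27  yes
7. h = 3 is in {3, -2, 0, 5}  yes
8. d * f = -9 * (-4) = 36  yes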